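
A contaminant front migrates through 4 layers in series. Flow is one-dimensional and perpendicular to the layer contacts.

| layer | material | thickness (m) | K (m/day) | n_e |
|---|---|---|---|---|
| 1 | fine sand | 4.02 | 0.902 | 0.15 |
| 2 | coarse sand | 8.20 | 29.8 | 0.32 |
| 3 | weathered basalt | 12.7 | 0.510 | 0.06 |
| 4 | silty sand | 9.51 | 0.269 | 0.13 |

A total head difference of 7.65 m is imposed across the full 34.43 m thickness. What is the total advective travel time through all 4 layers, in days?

44.4

With flow normal to the layers, continuity requires the same specific discharge q through every layer.
Σ(b_i/K_i) = 4.02/0.902 + 8.20/29.8 + 12.7/0.510 + 9.51/0.269 = 64.99 d.
q = Δh / Σ(b_i/K_i) = 7.65 / 64.99 = 0.1177 m/day.
In each layer the seepage velocity is v_i = q/n_i, so the layer transit time is t_i = b_i·n_i / q:
  layer 1 (fine sand): t_1 = 4.02 × 0.15 / 0.1177 = 5.123 d
  layer 2 (coarse sand): t_2 = 8.20 × 0.32 / 0.1177 = 22.29 d
  layer 3 (weathered basalt): t_3 = 12.7 × 0.06 / 0.1177 = 6.473 d
  layer 4 (silty sand): t_4 = 9.51 × 0.13 / 0.1177 = 10.50 d
Total t = Σ t_i = 44.39 days.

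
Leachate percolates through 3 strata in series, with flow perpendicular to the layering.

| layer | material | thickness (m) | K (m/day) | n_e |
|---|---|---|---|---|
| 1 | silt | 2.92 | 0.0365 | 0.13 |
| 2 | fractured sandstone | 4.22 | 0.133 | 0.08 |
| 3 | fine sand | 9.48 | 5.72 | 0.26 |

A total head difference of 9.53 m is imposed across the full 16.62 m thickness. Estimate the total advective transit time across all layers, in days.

With flow normal to the layers, continuity requires the same specific discharge q through every layer.
Σ(b_i/K_i) = 2.92/0.0365 + 4.22/0.133 + 9.48/5.72 = 113.4 d.
q = Δh / Σ(b_i/K_i) = 9.53 / 113.4 = 0.08405 m/day.
In each layer the seepage velocity is v_i = q/n_i, so the layer transit time is t_i = b_i·n_i / q:
  layer 1 (silt): t_1 = 2.92 × 0.13 / 0.08405 = 4.516 d
  layer 2 (fractured sandstone): t_2 = 4.22 × 0.08 / 0.08405 = 4.017 d
  layer 3 (fine sand): t_3 = 9.48 × 0.26 / 0.08405 = 29.33 d
Total t = Σ t_i = 37.86 days.

37.9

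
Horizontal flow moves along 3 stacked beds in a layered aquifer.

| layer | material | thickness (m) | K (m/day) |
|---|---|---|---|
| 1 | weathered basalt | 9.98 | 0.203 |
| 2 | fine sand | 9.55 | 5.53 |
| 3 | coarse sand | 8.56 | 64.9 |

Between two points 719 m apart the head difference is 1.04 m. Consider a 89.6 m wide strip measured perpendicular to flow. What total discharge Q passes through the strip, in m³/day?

Flow is parallel to layering, so each bed carries its own Darcy discharge and the transmissivities add.
Σ(K_i·b_i) = 0.203×9.98 + 5.53×9.55 + 64.9×8.56 = 610.4 m²/day.
Hydraulic gradient i = Δh / L = 1.04 / 719 = 0.001446.
Q = Σ(K_i·b_i) · W · i = 610.4 × 89.6 × 0.001446 = 79.11 m³/day.

79.1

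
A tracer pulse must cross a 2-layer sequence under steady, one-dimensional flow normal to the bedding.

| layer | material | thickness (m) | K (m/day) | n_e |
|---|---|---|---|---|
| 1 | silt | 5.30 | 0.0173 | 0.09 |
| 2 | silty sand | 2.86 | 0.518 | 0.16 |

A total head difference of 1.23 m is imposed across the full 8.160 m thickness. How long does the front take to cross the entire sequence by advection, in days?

With flow normal to the layers, continuity requires the same specific discharge q through every layer.
Σ(b_i/K_i) = 5.30/0.0173 + 2.86/0.518 = 311.9 d.
q = Δh / Σ(b_i/K_i) = 1.23 / 311.9 = 0.003944 m/day.
In each layer the seepage velocity is v_i = q/n_i, so the layer transit time is t_i = b_i·n_i / q:
  layer 1 (silt): t_1 = 5.30 × 0.09 / 0.003944 = 120.9 d
  layer 2 (silty sand): t_2 = 2.86 × 0.16 / 0.003944 = 116.0 d
Total t = Σ t_i = 237.0 days.

237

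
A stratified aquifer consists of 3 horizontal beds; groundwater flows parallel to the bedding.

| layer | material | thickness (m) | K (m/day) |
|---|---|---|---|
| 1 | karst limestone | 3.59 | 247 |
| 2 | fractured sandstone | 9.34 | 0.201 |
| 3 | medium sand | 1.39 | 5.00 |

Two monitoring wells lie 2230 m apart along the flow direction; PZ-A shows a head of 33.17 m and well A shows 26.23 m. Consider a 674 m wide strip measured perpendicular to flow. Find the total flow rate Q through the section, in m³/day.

1880

Flow is parallel to layering, so each bed carries its own Darcy discharge and the transmissivities add.
Σ(K_i·b_i) = 247×3.59 + 0.201×9.34 + 5.00×1.39 = 895.6 m²/day.
Hydraulic gradient i = (33.17 − 26.23) / 2230 = 6.94 / 2230 = 0.003112.
Q = Σ(K_i·b_i) · W · i = 895.6 × 674 × 0.003112 = 1878 m³/day.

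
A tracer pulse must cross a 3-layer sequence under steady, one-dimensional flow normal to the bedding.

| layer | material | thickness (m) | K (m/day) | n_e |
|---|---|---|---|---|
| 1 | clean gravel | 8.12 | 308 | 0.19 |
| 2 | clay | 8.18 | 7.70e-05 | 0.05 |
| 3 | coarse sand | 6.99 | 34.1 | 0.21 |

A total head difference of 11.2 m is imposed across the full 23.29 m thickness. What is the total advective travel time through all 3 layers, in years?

88.8

With flow normal to the layers, continuity requires the same specific discharge q through every layer.
Σ(b_i/K_i) = 8.12/308 + 8.18/7.70e-05 + 6.99/34.1 = 1.062e+05 d.
q = Δh / Σ(b_i/K_i) = 11.2 / 1.062e+05 = 0.0001054 m/day.
In each layer the seepage velocity is v_i = q/n_i, so the layer transit time is t_i = b_i·n_i / q:
  layer 1 (clean gravel): t_1 = 8.12 × 0.19 / 0.0001054 = 14634 d
  layer 2 (clay): t_2 = 8.18 × 0.05 / 0.0001054 = 3879 d
  layer 3 (coarse sand): t_3 = 6.99 × 0.21 / 0.0001054 = 13923 d
Total t = Σ t_i = 32436 days = 88.81 years.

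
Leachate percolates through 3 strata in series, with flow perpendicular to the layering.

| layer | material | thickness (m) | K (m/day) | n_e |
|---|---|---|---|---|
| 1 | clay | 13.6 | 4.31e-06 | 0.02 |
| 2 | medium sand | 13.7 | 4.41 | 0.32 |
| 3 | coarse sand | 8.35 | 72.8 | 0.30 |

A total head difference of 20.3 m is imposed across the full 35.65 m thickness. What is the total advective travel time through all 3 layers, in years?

3050

With flow normal to the layers, continuity requires the same specific discharge q through every layer.
Σ(b_i/K_i) = 13.6/4.31e-06 + 13.7/4.41 + 8.35/72.8 = 3.155e+06 d.
q = Δh / Σ(b_i/K_i) = 20.3 / 3.155e+06 = 6.433e-06 m/day.
In each layer the seepage velocity is v_i = q/n_i, so the layer transit time is t_i = b_i·n_i / q:
  layer 1 (clay): t_1 = 13.6 × 0.02 / 6.433e-06 = 42280 d
  layer 2 (medium sand): t_2 = 13.7 × 0.32 / 6.433e-06 = 6.815e+05 d
  layer 3 (coarse sand): t_3 = 8.35 × 0.30 / 6.433e-06 = 3.894e+05 d
Total t = Σ t_i = 1.113e+06 days = 3048 years.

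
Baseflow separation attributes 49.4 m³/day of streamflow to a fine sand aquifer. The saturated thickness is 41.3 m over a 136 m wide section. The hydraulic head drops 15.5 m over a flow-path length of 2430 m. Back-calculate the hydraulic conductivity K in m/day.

Cross-sectional area A = 136 × 41.3 = 5617 m².
Hydraulic gradient i = Δh / L = 15.5 / 2430 = 0.006379.
From Q = K·A·i, K = Q / (A·i) = 49.4 / (5617 × 0.006379) = 1.379 m/day.

1.38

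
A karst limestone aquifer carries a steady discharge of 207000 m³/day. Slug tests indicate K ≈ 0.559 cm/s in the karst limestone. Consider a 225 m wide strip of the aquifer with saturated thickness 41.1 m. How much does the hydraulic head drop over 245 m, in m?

Convert K: 0.559 cm/s × 864 = 483.0 m/day.
Cross-sectional area A = 225 × 41.1 = 9248 m².
From Q = K·A·i, i = Q / (K·A) = 207000 / (483.0 × 9248) = 0.04635.
Head loss Δh = i · L = 0.04635 × 245 = 11.35 m.

11.4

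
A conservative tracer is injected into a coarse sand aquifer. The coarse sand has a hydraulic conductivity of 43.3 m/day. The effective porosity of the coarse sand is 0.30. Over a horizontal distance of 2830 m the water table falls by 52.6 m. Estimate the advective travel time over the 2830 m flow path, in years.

Hydraulic gradient i = Δh / L = 52.6 / 2830 = 0.01859.
Darcy flux q = K · i = 43.30 × 0.01859 = 0.8048 m/day.
Seepage velocity v = q / n_e = 0.8048 / 0.30 = 2.683 m/day.
Travel time t = L / v = 2830 / 2.683 = 1055 days = 2.888 years.

2.89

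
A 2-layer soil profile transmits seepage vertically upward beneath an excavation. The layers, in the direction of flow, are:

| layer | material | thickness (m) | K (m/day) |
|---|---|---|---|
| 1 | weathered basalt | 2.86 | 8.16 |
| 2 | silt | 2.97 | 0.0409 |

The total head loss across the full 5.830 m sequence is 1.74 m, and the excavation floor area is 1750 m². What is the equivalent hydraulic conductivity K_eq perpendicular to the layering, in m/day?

Flow is perpendicular to layering, so the layers act in series and the equivalent K is the thickness-weighted harmonic mean.
Total thickness L = 2.86 + 2.97 = 5.830 m.
Σ(b_i/K_i) = 2.86/8.16 + 2.97/0.0409 = 72.97 d.
K_eq = L / Σ(b_i/K_i) = 5.830 / 72.97 = 0.07990 m/day.

0.0799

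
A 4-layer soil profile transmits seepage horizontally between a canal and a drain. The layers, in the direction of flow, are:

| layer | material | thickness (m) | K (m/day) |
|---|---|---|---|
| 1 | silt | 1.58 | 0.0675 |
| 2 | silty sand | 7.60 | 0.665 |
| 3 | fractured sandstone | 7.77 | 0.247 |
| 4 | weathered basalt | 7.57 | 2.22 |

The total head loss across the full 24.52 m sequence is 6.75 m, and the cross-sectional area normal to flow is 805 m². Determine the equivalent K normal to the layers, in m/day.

0.352

Flow is perpendicular to layering, so the layers act in series and the equivalent K is the thickness-weighted harmonic mean.
Total thickness L = 1.58 + 7.60 + 7.77 + 7.57 = 24.52 m.
Σ(b_i/K_i) = 1.58/0.0675 + 7.60/0.665 + 7.77/0.247 + 7.57/2.22 = 69.70 d.
K_eq = L / Σ(b_i/K_i) = 24.52 / 69.70 = 0.3518 m/day.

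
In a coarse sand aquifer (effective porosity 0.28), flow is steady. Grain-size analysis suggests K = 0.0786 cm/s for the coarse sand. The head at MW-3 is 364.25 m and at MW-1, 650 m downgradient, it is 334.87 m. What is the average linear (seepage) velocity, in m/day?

11.0

Convert K: 0.0786 cm/s × 864 = 67.91 m/day.
Hydraulic gradient i = (364.25 − 334.87) / 650 = 29.38 / 650 = 0.04520.
Darcy flux q = K · i = 67.91 × 0.04520 = 3.070 m/day.
Seepage velocity v = q / n_e = 3.070 / 0.28 = 10.96 m/day.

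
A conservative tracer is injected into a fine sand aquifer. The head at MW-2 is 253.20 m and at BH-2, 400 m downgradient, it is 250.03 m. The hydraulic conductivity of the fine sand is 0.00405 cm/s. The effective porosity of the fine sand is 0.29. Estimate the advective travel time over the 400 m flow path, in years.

Convert K: 0.00405 cm/s × 864 = 3.499 m/day.
Hydraulic gradient i = (253.20 − 250.03) / 400 = 3.17 / 400 = 0.007925.
Darcy flux q = K · i = 3.499 × 0.007925 = 0.02773 m/day.
Seepage velocity v = q / n_e = 0.02773 / 0.29 = 0.09562 m/day.
Travel time t = L / v = 400 / 0.09562 = 4183 days = 11.45 years.

11.5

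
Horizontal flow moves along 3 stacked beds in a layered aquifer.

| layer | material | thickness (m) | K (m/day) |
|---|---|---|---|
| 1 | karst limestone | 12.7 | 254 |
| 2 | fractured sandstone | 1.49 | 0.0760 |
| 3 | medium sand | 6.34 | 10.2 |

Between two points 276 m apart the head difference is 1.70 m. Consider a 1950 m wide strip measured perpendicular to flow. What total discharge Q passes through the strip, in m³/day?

Flow is parallel to layering, so each bed carries its own Darcy discharge and the transmissivities add.
Σ(K_i·b_i) = 254×12.7 + 0.0760×1.49 + 10.2×6.34 = 3291 m²/day.
Hydraulic gradient i = Δh / L = 1.70 / 276 = 0.006159.
Q = Σ(K_i·b_i) · W · i = 3291 × 1950 × 0.006159 = 39523 m³/day.

39500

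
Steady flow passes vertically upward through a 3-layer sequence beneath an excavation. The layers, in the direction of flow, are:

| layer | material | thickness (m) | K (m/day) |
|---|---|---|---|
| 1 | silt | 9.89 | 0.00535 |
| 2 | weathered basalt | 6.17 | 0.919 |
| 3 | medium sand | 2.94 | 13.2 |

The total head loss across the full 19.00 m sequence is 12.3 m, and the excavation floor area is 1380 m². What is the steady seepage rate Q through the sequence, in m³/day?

9.15

Flow is perpendicular to layering, so the layers act in series and the equivalent K is the thickness-weighted harmonic mean.
Total thickness L = 9.89 + 6.17 + 2.94 = 19.00 m.
Σ(b_i/K_i) = 9.89/0.00535 + 6.17/0.919 + 2.94/13.2 = 1856 d.
K_eq = L / Σ(b_i/K_i) = 19.00 / 1856 = 0.01024 m/day.
Q = K_eq · A · (Δh/L) = 0.01024 × 1380 × (12.3/19.00) = 9.148 m³/day.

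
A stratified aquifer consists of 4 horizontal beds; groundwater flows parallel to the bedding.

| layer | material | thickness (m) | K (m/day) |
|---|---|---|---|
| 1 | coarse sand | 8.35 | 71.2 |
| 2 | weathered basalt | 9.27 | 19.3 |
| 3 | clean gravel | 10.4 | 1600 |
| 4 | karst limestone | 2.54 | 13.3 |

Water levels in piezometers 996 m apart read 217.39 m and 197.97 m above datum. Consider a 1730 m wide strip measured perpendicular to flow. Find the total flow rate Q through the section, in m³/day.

Flow is parallel to layering, so each bed carries its own Darcy discharge and the transmissivities add.
Σ(K_i·b_i) = 71.2×8.35 + 19.3×9.27 + 1600×10.4 + 13.3×2.54 = 17447 m²/day.
Hydraulic gradient i = (217.39 − 197.97) / 996 = 19.42 / 996 = 0.01950.
Q = Σ(K_i·b_i) · W · i = 17447 × 1730 × 0.01950 = 5.885e+05 m³/day.

589000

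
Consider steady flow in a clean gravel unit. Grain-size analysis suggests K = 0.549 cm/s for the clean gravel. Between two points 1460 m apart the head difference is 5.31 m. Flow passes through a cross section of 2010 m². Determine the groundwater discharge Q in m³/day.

3470

Convert K: 0.549 cm/s × 864 = 474.3 m/day.
Hydraulic gradient i = Δh / L = 5.31 / 1460 = 0.003637.
Darcy's law: Q = K · A · i = 474.3 × 2010 × 0.003637 = 3468 m³/day.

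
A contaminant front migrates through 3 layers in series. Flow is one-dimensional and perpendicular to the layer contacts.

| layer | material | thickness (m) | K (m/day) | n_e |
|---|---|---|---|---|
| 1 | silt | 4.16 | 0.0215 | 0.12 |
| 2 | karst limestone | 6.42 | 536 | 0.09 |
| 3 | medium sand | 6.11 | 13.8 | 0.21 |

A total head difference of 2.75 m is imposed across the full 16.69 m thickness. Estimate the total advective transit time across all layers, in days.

With flow normal to the layers, continuity requires the same specific discharge q through every layer.
Σ(b_i/K_i) = 4.16/0.0215 + 6.42/536 + 6.11/13.8 = 193.9 d.
q = Δh / Σ(b_i/K_i) = 2.75 / 193.9 = 0.01418 m/day.
In each layer the seepage velocity is v_i = q/n_i, so the layer transit time is t_i = b_i·n_i / q:
  layer 1 (silt): t_1 = 4.16 × 0.12 / 0.01418 = 35.21 d
  layer 2 (karst limestone): t_2 = 6.42 × 0.09 / 0.01418 = 40.75 d
  layer 3 (medium sand): t_3 = 6.11 × 0.21 / 0.01418 = 90.49 d
Total t = Σ t_i = 166.4 days.

166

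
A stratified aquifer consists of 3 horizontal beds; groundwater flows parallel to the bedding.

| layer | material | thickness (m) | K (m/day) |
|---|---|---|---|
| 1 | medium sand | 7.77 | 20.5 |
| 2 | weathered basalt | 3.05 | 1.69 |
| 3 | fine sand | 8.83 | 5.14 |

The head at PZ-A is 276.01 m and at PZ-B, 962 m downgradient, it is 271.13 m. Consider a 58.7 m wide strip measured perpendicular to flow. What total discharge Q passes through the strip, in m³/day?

62.5

Flow is parallel to layering, so each bed carries its own Darcy discharge and the transmissivities add.
Σ(K_i·b_i) = 20.5×7.77 + 1.69×3.05 + 5.14×8.83 = 209.8 m²/day.
Hydraulic gradient i = (276.01 − 271.13) / 962 = 4.88 / 962 = 0.005073.
Q = Σ(K_i·b_i) · W · i = 209.8 × 58.7 × 0.005073 = 62.48 m³/day.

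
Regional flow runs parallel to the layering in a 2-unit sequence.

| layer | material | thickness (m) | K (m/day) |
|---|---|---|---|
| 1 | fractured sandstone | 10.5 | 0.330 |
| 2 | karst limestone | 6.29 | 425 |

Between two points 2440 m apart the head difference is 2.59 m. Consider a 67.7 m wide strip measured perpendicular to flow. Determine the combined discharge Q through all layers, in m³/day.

192

Flow is parallel to layering, so each bed carries its own Darcy discharge and the transmissivities add.
Σ(K_i·b_i) = 0.330×10.5 + 425×6.29 = 2677 m²/day.
Hydraulic gradient i = Δh / L = 2.59 / 2440 = 0.001061.
Q = Σ(K_i·b_i) · W · i = 2677 × 67.7 × 0.001061 = 192.4 m³/day.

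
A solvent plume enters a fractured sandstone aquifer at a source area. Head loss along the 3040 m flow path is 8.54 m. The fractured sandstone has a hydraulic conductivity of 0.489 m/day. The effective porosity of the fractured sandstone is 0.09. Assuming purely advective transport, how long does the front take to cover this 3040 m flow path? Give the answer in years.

545

Hydraulic gradient i = Δh / L = 8.54 / 3040 = 0.002809.
Darcy flux q = K · i = 0.4890 × 0.002809 = 0.001374 m/day.
Seepage velocity v = q / n_e = 0.001374 / 0.09 = 0.01526 m/day.
Travel time t = L / v = 3040 / 0.01526 = 1.992e+05 days = 545.3 years.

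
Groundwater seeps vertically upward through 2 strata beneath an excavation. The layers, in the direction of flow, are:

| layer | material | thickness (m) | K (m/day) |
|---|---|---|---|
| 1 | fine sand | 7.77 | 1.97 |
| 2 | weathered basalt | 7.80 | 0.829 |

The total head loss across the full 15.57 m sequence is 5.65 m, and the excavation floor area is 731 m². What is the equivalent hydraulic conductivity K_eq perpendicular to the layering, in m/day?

Flow is perpendicular to layering, so the layers act in series and the equivalent K is the thickness-weighted harmonic mean.
Total thickness L = 7.77 + 7.80 = 15.57 m.
Σ(b_i/K_i) = 7.77/1.97 + 7.80/0.829 = 13.35 d.
K_eq = L / Σ(b_i/K_i) = 15.57 / 13.35 = 1.166 m/day.

1.17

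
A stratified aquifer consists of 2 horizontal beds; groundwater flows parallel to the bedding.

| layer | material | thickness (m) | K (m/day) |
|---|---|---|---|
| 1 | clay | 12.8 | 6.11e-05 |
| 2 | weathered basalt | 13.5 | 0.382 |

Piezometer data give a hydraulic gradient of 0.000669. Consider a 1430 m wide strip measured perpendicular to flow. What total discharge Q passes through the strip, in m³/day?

4.93

Flow is parallel to layering, so each bed carries its own Darcy discharge and the transmissivities add.
Σ(K_i·b_i) = 6.11e-05×12.8 + 0.382×13.5 = 5.158 m²/day.
Hydraulic gradient i = 0.000669.
Q = Σ(K_i·b_i) · W · i = 5.158 × 1430 × 0.0006690 = 4.934 m³/day.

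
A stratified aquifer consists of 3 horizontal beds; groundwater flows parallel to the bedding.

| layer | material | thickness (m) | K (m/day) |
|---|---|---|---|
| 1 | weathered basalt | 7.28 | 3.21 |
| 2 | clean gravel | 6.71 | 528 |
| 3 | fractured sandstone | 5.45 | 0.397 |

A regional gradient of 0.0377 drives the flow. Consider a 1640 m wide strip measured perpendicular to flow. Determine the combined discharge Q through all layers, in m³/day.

221000

Flow is parallel to layering, so each bed carries its own Darcy discharge and the transmissivities add.
Σ(K_i·b_i) = 3.21×7.28 + 528×6.71 + 0.397×5.45 = 3568 m²/day.
Hydraulic gradient i = 0.0377.
Q = Σ(K_i·b_i) · W · i = 3568 × 1640 × 0.03770 = 2.206e+05 m³/day.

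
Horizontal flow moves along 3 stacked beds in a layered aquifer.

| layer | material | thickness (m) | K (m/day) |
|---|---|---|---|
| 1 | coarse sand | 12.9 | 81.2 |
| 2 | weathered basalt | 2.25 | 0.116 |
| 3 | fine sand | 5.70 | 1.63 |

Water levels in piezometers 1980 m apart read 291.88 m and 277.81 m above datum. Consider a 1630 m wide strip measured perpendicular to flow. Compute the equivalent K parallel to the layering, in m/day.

50.7

Flow is parallel to layering, so each bed carries its own Darcy discharge and the transmissivities add.
Σ(K_i·b_i) = 81.2×12.9 + 0.116×2.25 + 1.63×5.70 = 1057 m²/day.
Total thickness b = 20.85 m, so K_eq = Σ(K_i·b_i)/b = 50.70 m/day.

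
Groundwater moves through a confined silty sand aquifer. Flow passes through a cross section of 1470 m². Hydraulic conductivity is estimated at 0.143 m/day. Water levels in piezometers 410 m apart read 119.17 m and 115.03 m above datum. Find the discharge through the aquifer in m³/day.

Hydraulic gradient i = (119.17 − 115.03) / 410 = 4.14 / 410 = 0.01010.
Darcy's law: Q = K · A · i = 0.1430 × 1470 × 0.01010 = 2.123 m³/day.

2.12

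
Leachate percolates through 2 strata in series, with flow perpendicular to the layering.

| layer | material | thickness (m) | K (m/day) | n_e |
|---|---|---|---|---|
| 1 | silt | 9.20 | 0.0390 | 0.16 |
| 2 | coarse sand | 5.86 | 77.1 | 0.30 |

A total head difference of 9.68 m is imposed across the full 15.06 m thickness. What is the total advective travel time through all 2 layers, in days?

78.7

With flow normal to the layers, continuity requires the same specific discharge q through every layer.
Σ(b_i/K_i) = 9.20/0.0390 + 5.86/77.1 = 236.0 d.
q = Δh / Σ(b_i/K_i) = 9.68 / 236.0 = 0.04102 m/day.
In each layer the seepage velocity is v_i = q/n_i, so the layer transit time is t_i = b_i·n_i / q:
  layer 1 (silt): t_1 = 9.20 × 0.16 / 0.04102 = 35.88 d
  layer 2 (coarse sand): t_2 = 5.86 × 0.30 / 0.04102 = 42.86 d
Total t = Σ t_i = 78.74 days.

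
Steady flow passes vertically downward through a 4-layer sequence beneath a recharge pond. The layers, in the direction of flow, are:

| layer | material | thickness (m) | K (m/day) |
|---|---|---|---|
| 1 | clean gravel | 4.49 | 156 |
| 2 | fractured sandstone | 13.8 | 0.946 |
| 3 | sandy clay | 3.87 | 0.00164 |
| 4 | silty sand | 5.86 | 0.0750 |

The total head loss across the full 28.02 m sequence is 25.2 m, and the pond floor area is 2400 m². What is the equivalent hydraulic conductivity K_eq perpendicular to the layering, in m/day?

Flow is perpendicular to layering, so the layers act in series and the equivalent K is the thickness-weighted harmonic mean.
Total thickness L = 4.49 + 13.8 + 3.87 + 5.86 = 28.02 m.
Σ(b_i/K_i) = 4.49/156 + 13.8/0.946 + 3.87/0.00164 + 5.86/0.0750 = 2453 d.
K_eq = L / Σ(b_i/K_i) = 28.02 / 2453 = 0.01143 m/day.

0.0114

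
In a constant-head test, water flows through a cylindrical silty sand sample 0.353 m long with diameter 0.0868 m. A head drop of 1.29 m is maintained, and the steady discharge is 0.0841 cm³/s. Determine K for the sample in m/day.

Cross-sectional area A = π·(d/2)² = π × (0.0868/2)² = 0.005917 m².
Convert discharge: 0.0841 cm³/s = 8.410e-08 m³/s.
Darcy's law rearranged: K = Q·L / (A·Δh) = 8.410e-08 × 0.353 / (0.005917 × 1.29) = 3.889e-06 m/s = 0.3360 m/day.

0.336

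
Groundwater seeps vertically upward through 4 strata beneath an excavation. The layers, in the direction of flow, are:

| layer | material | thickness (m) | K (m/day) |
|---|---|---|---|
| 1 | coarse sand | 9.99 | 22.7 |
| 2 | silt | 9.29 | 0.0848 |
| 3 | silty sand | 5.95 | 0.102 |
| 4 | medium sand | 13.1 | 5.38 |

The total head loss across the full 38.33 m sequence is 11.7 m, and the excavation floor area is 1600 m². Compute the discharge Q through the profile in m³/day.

Flow is perpendicular to layering, so the layers act in series and the equivalent K is the thickness-weighted harmonic mean.
Total thickness L = 9.99 + 9.29 + 5.95 + 13.1 = 38.33 m.
Σ(b_i/K_i) = 9.99/22.7 + 9.29/0.0848 + 5.95/0.102 + 13.1/5.38 = 170.8 d.
K_eq = L / Σ(b_i/K_i) = 38.33 / 170.8 = 0.2245 m/day.
Q = K_eq · A · (Δh/L) = 0.2245 × 1600 × (11.7/38.33) = 109.6 m³/day.

110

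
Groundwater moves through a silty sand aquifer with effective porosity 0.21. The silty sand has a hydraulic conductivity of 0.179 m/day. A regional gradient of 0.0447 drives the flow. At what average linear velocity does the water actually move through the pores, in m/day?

Hydraulic gradient i = 0.0447.
Darcy flux q = K · i = 0.1790 × 0.04470 = 0.008001 m/day.
Seepage velocity v = q / n_e = 0.008001 / 0.21 = 0.03810 m/day.

0.0381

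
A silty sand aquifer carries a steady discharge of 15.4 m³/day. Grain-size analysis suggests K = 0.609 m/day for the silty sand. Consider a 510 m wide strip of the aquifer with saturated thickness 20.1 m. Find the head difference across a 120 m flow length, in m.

0.296

Cross-sectional area A = 510 × 20.1 = 10251 m².
From Q = K·A·i, i = Q / (K·A) = 15.4 / (0.6090 × 10251) = 0.002467.
Head loss Δh = i · L = 0.002467 × 120 = 0.2960 m.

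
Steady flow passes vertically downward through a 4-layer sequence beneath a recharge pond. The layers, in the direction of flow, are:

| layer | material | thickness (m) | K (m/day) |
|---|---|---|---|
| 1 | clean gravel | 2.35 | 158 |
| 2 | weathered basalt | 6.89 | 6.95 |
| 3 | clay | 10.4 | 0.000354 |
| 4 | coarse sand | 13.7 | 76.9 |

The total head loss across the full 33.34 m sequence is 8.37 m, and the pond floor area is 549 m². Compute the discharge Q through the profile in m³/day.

0.156

Flow is perpendicular to layering, so the layers act in series and the equivalent K is the thickness-weighted harmonic mean.
Total thickness L = 2.35 + 6.89 + 10.4 + 13.7 = 33.34 m.
Σ(b_i/K_i) = 2.35/158 + 6.89/6.95 + 10.4/0.000354 + 13.7/76.9 = 29380 d.
K_eq = L / Σ(b_i/K_i) = 33.34 / 29380 = 0.001135 m/day.
Q = K_eq · A · (Δh/L) = 0.001135 × 549 × (8.37/33.34) = 0.1564 m³/day.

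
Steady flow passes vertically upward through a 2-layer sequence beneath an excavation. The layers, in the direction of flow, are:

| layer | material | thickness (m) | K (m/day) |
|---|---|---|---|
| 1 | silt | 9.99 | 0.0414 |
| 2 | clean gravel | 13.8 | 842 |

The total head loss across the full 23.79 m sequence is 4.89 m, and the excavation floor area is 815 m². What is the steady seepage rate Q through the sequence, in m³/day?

16.5

Flow is perpendicular to layering, so the layers act in series and the equivalent K is the thickness-weighted harmonic mean.
Total thickness L = 9.99 + 13.8 = 23.79 m.
Σ(b_i/K_i) = 9.99/0.0414 + 13.8/842 = 241.3 d.
K_eq = L / Σ(b_i/K_i) = 23.79 / 241.3 = 0.09858 m/day.
Q = K_eq · A · (Δh/L) = 0.09858 × 815 × (4.89/23.79) = 16.51 m³/day.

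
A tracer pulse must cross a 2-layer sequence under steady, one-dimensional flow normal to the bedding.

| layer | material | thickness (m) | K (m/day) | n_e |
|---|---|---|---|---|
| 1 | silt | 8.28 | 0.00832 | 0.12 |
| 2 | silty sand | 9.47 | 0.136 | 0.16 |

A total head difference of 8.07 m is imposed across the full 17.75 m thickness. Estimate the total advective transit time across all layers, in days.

331

With flow normal to the layers, continuity requires the same specific discharge q through every layer.
Σ(b_i/K_i) = 8.28/0.00832 + 9.47/0.136 = 1065 d.
q = Δh / Σ(b_i/K_i) = 8.07 / 1065 = 0.007579 m/day.
In each layer the seepage velocity is v_i = q/n_i, so the layer transit time is t_i = b_i·n_i / q:
  layer 1 (silt): t_1 = 8.28 × 0.12 / 0.007579 = 131.1 d
  layer 2 (silty sand): t_2 = 9.47 × 0.16 / 0.007579 = 199.9 d
Total t = Σ t_i = 331.0 days.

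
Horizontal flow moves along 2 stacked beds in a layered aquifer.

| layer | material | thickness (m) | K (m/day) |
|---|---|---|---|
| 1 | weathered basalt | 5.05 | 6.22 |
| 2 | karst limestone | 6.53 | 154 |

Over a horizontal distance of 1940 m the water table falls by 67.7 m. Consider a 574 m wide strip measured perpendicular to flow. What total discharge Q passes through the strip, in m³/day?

Flow is parallel to layering, so each bed carries its own Darcy discharge and the transmissivities add.
Σ(K_i·b_i) = 6.22×5.05 + 154×6.53 = 1037 m²/day.
Hydraulic gradient i = Δh / L = 67.7 / 1940 = 0.03490.
Q = Σ(K_i·b_i) · W · i = 1037 × 574 × 0.03490 = 20773 m³/day.

20800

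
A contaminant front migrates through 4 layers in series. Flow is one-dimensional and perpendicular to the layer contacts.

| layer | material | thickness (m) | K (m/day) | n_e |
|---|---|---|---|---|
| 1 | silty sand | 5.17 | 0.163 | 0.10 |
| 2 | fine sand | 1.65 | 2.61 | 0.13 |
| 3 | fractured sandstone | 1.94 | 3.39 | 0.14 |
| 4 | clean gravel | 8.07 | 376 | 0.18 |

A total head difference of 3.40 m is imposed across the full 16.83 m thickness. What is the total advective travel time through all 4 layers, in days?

With flow normal to the layers, continuity requires the same specific discharge q through every layer.
Σ(b_i/K_i) = 5.17/0.163 + 1.65/2.61 + 1.94/3.39 + 8.07/376 = 32.94 d.
q = Δh / Σ(b_i/K_i) = 3.40 / 32.94 = 0.1032 m/day.
In each layer the seepage velocity is v_i = q/n_i, so the layer transit time is t_i = b_i·n_i / q:
  layer 1 (silty sand): t_1 = 5.17 × 0.10 / 0.1032 = 5.009 d
  layer 2 (fine sand): t_2 = 1.65 × 0.13 / 0.1032 = 2.078 d
  layer 3 (fractured sandstone): t_3 = 1.94 × 0.14 / 0.1032 = 2.632 d
  layer 4 (clean gravel): t_4 = 8.07 × 0.18 / 0.1032 = 14.07 d
Total t = Σ t_i = 23.79 days.

23.8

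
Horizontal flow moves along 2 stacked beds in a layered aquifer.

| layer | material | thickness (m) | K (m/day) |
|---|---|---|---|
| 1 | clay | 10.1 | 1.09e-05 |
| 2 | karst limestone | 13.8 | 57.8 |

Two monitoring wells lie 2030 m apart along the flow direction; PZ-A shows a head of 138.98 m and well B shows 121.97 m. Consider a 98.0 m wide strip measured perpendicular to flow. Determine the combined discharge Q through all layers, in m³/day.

655

Flow is parallel to layering, so each bed carries its own Darcy discharge and the transmissivities add.
Σ(K_i·b_i) = 1.09e-05×10.1 + 57.8×13.8 = 797.6 m²/day.
Hydraulic gradient i = (138.98 − 121.97) / 2030 = 17.01 / 2030 = 0.008379.
Q = Σ(K_i·b_i) · W · i = 797.6 × 98.0 × 0.008379 = 655.0 m³/day.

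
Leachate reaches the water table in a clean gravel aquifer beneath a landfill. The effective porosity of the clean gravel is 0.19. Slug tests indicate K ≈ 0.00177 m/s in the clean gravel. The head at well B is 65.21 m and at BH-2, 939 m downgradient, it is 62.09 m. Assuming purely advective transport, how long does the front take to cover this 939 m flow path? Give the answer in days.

351

Convert K: 0.00177 m/s × 86400 = 152.9 m/day.
Hydraulic gradient i = (65.21 − 62.09) / 939 = 3.12 / 939 = 0.003323.
Darcy flux q = K · i = 152.9 × 0.003323 = 0.5081 m/day.
Seepage velocity v = q / n_e = 0.5081 / 0.19 = 2.674 m/day.
Travel time t = L / v = 939 / 2.674 = 351.1 days.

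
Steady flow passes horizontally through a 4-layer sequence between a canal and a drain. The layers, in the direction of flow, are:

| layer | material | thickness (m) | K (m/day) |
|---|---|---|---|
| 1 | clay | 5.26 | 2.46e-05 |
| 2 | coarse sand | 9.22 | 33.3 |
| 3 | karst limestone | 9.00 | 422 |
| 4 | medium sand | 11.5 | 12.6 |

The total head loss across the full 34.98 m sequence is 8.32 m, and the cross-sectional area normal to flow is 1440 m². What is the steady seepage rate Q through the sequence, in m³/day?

Flow is perpendicular to layering, so the layers act in series and the equivalent K is the thickness-weighted harmonic mean.
Total thickness L = 5.26 + 9.22 + 9.00 + 11.5 = 34.98 m.
Σ(b_i/K_i) = 5.26/2.46e-05 + 9.22/33.3 + 9.00/422 + 11.5/12.6 = 2.138e+05 d.
K_eq = L / Σ(b_i/K_i) = 34.98 / 2.138e+05 = 0.0001636 m/day.
Q = K_eq · A · (Δh/L) = 0.0001636 × 1440 × (8.32/34.98) = 0.05603 m³/day.

0.0560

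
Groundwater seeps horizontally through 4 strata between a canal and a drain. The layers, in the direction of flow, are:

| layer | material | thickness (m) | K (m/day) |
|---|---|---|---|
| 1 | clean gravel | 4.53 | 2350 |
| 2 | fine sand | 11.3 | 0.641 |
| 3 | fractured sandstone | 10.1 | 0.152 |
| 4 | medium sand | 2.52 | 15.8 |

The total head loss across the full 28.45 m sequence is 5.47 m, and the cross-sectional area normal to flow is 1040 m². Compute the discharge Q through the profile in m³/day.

67.5

Flow is perpendicular to layering, so the layers act in series and the equivalent K is the thickness-weighted harmonic mean.
Total thickness L = 4.53 + 11.3 + 10.1 + 2.52 = 28.45 m.
Σ(b_i/K_i) = 4.53/2350 + 11.3/0.641 + 10.1/0.152 + 2.52/15.8 = 84.24 d.
K_eq = L / Σ(b_i/K_i) = 28.45 / 84.24 = 0.3377 m/day.
Q = K_eq · A · (Δh/L) = 0.3377 × 1040 × (5.47/28.45) = 67.53 m³/day.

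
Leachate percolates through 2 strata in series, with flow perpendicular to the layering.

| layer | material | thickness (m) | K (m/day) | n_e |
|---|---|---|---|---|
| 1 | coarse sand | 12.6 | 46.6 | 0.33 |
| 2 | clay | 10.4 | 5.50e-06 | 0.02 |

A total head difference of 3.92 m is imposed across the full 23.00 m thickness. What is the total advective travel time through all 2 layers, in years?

With flow normal to the layers, continuity requires the same specific discharge q through every layer.
Σ(b_i/K_i) = 12.6/46.6 + 10.4/5.50e-06 = 1.891e+06 d.
q = Δh / Σ(b_i/K_i) = 3.92 / 1.891e+06 = 2.073e-06 m/day.
In each layer the seepage velocity is v_i = q/n_i, so the layer transit time is t_i = b_i·n_i / q:
  layer 1 (coarse sand): t_1 = 12.6 × 0.33 / 2.073e-06 = 2.006e+06 d
  layer 2 (clay): t_2 = 10.4 × 0.02 / 2.073e-06 = 1.003e+05 d
Total t = Σ t_i = 2.106e+06 days = 5766 years.

5770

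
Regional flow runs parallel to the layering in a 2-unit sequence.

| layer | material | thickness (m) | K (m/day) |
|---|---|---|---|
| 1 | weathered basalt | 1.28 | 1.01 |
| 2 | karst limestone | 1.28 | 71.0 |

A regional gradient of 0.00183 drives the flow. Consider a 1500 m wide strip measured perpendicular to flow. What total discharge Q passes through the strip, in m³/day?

253

Flow is parallel to layering, so each bed carries its own Darcy discharge and the transmissivities add.
Σ(K_i·b_i) = 1.01×1.28 + 71.0×1.28 = 92.17 m²/day.
Hydraulic gradient i = 0.00183.
Q = Σ(K_i·b_i) · W · i = 92.17 × 1500 × 0.001830 = 253.0 m³/day.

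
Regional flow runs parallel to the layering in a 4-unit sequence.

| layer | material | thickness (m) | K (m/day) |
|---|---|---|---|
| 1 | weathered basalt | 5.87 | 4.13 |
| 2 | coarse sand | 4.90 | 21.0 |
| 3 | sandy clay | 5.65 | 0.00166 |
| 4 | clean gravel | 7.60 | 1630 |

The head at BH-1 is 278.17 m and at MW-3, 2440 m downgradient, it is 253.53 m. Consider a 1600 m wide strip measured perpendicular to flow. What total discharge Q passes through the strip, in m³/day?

202000

Flow is parallel to layering, so each bed carries its own Darcy discharge and the transmissivities add.
Σ(K_i·b_i) = 4.13×5.87 + 21.0×4.90 + 0.00166×5.65 + 1630×7.60 = 12515 m²/day.
Hydraulic gradient i = (278.17 − 253.53) / 2440 = 24.64 / 2440 = 0.01010.
Q = Σ(K_i·b_i) · W · i = 12515 × 1600 × 0.01010 = 2.022e+05 m³/day.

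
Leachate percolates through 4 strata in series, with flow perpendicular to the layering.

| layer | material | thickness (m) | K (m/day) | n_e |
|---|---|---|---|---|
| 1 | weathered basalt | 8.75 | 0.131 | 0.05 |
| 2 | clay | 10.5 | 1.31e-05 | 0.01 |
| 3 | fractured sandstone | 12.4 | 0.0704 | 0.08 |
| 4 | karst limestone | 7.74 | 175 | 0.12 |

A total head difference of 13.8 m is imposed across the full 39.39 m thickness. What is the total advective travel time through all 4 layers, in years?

392

With flow normal to the layers, continuity requires the same specific discharge q through every layer.
Σ(b_i/K_i) = 8.75/0.131 + 10.5/1.31e-05 + 12.4/0.0704 + 7.74/175 = 8.018e+05 d.
q = Δh / Σ(b_i/K_i) = 13.8 / 8.018e+05 = 1.721e-05 m/day.
In each layer the seepage velocity is v_i = q/n_i, so the layer transit time is t_i = b_i·n_i / q:
  layer 1 (weathered basalt): t_1 = 8.75 × 0.05 / 1.721e-05 = 25418 d
  layer 2 (clay): t_2 = 10.5 × 0.01 / 1.721e-05 = 6100 d
  layer 3 (fractured sandstone): t_3 = 12.4 × 0.08 / 1.721e-05 = 57634 d
  layer 4 (karst limestone): t_4 = 7.74 × 0.12 / 1.721e-05 = 53963 d
Total t = Σ t_i = 1.431e+05 days = 391.8 years.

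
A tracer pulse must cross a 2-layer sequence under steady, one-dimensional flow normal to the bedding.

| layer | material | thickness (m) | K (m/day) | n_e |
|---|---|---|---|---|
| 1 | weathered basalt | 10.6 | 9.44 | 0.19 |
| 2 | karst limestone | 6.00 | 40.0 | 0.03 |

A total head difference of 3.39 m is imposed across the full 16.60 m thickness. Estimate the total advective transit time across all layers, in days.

0.824

With flow normal to the layers, continuity requires the same specific discharge q through every layer.
Σ(b_i/K_i) = 10.6/9.44 + 6.00/40.0 = 1.273 d.
q = Δh / Σ(b_i/K_i) = 3.39 / 1.273 = 2.663 m/day.
In each layer the seepage velocity is v_i = q/n_i, so the layer transit time is t_i = b_i·n_i / q:
  layer 1 (weathered basalt): t_1 = 10.6 × 0.19 / 2.663 = 0.7562 d
  layer 2 (karst limestone): t_2 = 6.00 × 0.03 / 2.663 = 0.06759 d
Total t = Σ t_i = 0.8238 days.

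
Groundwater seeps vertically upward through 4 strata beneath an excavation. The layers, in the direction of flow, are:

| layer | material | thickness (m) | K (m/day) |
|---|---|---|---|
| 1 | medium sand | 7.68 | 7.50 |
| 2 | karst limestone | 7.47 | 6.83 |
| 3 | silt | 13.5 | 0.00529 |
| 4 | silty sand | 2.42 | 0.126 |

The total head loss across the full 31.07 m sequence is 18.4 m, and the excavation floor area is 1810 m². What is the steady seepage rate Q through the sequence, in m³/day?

Flow is perpendicular to layering, so the layers act in series and the equivalent K is the thickness-weighted harmonic mean.
Total thickness L = 7.68 + 7.47 + 13.5 + 2.42 = 31.07 m.
Σ(b_i/K_i) = 7.68/7.50 + 7.47/6.83 + 13.5/0.00529 + 2.42/0.126 = 2573 d.
K_eq = L / Σ(b_i/K_i) = 31.07 / 2573 = 0.01207 m/day.
Q = K_eq · A · (Δh/L) = 0.01207 × 1810 × (18.4/31.07) = 12.94 m³/day.

12.9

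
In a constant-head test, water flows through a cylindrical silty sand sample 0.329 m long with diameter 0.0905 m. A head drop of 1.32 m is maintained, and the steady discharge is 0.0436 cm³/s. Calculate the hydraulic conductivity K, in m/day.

0.146

Cross-sectional area A = π·(d/2)² = π × (0.0905/2)² = 0.006433 m².
Convert discharge: 0.0436 cm³/s = 4.360e-08 m³/s.
Darcy's law rearranged: K = Q·L / (A·Δh) = 4.360e-08 × 0.329 / (0.006433 × 1.32) = 1.689e-06 m/s = 0.1460 m/day.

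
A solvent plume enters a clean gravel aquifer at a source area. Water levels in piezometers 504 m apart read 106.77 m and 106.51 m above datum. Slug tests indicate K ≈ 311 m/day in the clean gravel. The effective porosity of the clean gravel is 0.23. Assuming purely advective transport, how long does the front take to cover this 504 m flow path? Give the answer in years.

Hydraulic gradient i = (106.77 − 106.51) / 504 = 0.26 / 504 = 0.0005159.
Darcy flux q = K · i = 311.0 × 0.0005159 = 0.1604 m/day.
Seepage velocity v = q / n_e = 0.1604 / 0.23 = 0.6976 m/day.
Travel time t = L / v = 504 / 0.6976 = 722.5 days = 1.978 years.

1.98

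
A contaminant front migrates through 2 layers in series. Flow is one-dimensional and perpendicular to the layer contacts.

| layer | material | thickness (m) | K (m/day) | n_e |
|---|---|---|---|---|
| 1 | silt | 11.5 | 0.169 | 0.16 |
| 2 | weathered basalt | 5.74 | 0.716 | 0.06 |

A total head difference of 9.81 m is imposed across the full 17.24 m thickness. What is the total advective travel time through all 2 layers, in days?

With flow normal to the layers, continuity requires the same specific discharge q through every layer.
Σ(b_i/K_i) = 11.5/0.169 + 5.74/0.716 = 76.06 d.
q = Δh / Σ(b_i/K_i) = 9.81 / 76.06 = 0.1290 m/day.
In each layer the seepage velocity is v_i = q/n_i, so the layer transit time is t_i = b_i·n_i / q:
  layer 1 (silt): t_1 = 11.5 × 0.16 / 0.1290 = 14.27 d
  layer 2 (weathered basalt): t_2 = 5.74 × 0.06 / 0.1290 = 2.670 d
Total t = Σ t_i = 16.94 days.

16.9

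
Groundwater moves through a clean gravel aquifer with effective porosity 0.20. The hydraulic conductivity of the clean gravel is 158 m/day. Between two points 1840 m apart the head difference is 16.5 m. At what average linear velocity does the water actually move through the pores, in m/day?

7.08

Hydraulic gradient i = Δh / L = 16.5 / 1840 = 0.008967.
Darcy flux q = K · i = 158.0 × 0.008967 = 1.417 m/day.
Seepage velocity v = q / n_e = 1.417 / 0.20 = 7.084 m/day.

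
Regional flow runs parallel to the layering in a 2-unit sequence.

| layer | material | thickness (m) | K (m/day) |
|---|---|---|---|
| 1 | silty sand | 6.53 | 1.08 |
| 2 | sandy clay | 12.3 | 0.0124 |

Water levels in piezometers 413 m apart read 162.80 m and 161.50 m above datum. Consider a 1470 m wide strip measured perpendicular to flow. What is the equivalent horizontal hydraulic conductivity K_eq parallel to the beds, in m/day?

Flow is parallel to layering, so each bed carries its own Darcy discharge and the transmissivities add.
Σ(K_i·b_i) = 1.08×6.53 + 0.0124×12.3 = 7.205 m²/day.
Total thickness b = 18.83 m, so K_eq = Σ(K_i·b_i)/b = 0.3826 m/day.

0.383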